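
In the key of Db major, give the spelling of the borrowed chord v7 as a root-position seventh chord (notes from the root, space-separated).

Ab Cb Eb Gb

The root, Ab, is scale degree 5 — the same note in Db major and Db minor; only the chord quality changes. In Db minor the chord on Ab is Ab–Cb–Eb–Gb.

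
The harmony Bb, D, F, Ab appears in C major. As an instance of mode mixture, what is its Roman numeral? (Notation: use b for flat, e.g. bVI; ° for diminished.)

The root Bb is the lowered 7th scale degree — diatonically C major has B there. Bb–D–F–Ab is a dominant-seventh chord — the form found in C minor, not the diatonic vii° (Bdim). Borrowed into C major it is written bVII7.

bVII7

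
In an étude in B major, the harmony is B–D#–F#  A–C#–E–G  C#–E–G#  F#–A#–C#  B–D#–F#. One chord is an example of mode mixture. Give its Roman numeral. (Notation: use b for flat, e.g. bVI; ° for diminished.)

bVII7

The diatonic triads in B major are B, C#m, D#m, E, F#, G#m, A#dim. Of the given chords, B–D#–F# = B, C#–E–G# = C#m and F#–A#–C# = F# are diatonic. A–C#–E–G is not: scale degree 7 in B major carries A#dim (vii°). In B minor the chord on that degree is A7, so here it functions as bVII7, borrowed from the parallel minor.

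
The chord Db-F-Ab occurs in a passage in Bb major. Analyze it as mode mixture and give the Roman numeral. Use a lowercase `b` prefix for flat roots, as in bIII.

bIII

The root Db is the lowered 3rd scale degree — diatonically Bb major has D there. Db–F–Ab is a major chord — the form found in Bb minor, not the diatonic iii (Dm). Borrowed into Bb major it is written bIII.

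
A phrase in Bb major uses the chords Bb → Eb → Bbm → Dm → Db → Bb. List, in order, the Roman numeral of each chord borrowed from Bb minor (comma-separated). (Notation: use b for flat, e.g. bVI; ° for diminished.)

i, bIII

In Bb major the diatonic chords are Bb, Cm, Dm, Eb, F, Gm, Adim. Of the given chords, Bb, Eb and Dm are diatonic. But Bbm (Bb–Db–F) is foreign: the diatonic I on degree 1 is Bb, whereas Bbm comes from Bb minor. It is labeled i. But Db (Db–F–Ab) is foreign: the diatonic iii on degree 3 is Dm, whereas Db comes from Bb minor. It is labeled bIII.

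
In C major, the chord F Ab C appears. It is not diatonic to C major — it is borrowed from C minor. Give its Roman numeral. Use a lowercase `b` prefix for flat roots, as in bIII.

F is scale degree 4 in C major. Diatonically C major has F (IV) on that degree; F–Ab–C is instead the minor chord native to C minor, so it takes the label iv.

iv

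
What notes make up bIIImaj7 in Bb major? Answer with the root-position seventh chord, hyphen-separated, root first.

Db-F-Ab-C

The root of bIIImaj7 is the lowered 3rd degree: D becomes Db. In Bb minor the chord on Db is Db–F–Ab–C.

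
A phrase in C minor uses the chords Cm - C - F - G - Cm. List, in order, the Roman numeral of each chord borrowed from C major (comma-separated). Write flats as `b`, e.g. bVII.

The diatonic triads in C minor (with V from harmonic minor) are Cm, Ddim, Eb, Fm, G, Ab, Bb. Of the given chords, Cm and G are diatonic. But C (C–E–G) is foreign: the diatonic i on degree 1 is Cm, whereas C comes from C major. It is labeled I. F (F–A–C) is not: scale degree 4 in C minor carries Fm (iv). In C major the chord on that degree is F, so here it functions as IV, borrowed from the parallel major.

I, IV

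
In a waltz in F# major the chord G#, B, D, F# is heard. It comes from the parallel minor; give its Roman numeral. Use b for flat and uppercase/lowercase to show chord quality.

iiø7

The root G# is the diatonic 2nd degree of F# major; the borrowing shows in the chord quality. G#–B–D–F# is a half-diminished-seventh chord — the form found in F# minor, not the diatonic ii (G#m). Borrowed into F# major it is written iiø7.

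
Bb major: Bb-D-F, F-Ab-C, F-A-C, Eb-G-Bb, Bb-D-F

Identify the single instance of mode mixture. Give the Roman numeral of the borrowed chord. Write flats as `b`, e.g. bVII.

v

The diatonic triads in Bb major are Bb, Cm, Dm, Eb, F, Gm, Adim. Bb–D–F = Bb, F–A–C = F and Eb–G–Bb = Eb all belong to that set. F–Ab–C doesn't fit — on degree 5 Bb major would have F (V). Fm is the degree-5 chord of Bb minor, so it is the borrowed v.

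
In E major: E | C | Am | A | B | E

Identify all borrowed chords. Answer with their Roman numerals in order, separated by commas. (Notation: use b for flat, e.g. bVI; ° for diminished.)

The diatonic triads in E major are E, F#m, G#m, A, B, C#m, D#dim. E, A and B all belong to that set. But C (C–E–G) is foreign: the diatonic vi on degree 6 is C#m, whereas C comes from E minor. It is labeled bVI. Am (A–C–E) doesn't fit — on degree 4 E major would have A (IV). Am is the degree-4 chord of E minor, so it is the borrowed iv.

bVI, iv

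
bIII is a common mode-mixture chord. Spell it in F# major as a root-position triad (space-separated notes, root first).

A C# E

bIII is built on the lowered scale degree 3. In F# major degree 3 is A#; lowered it becomes A. Building the major chord from the parallel minor on A: A–C#–E.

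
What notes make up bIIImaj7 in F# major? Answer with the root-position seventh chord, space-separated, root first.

Scale degree 3 in F# major is A#. bIIImaj7 uses the lowered form, A, taken from F# minor. Stacking thirds in F# minor on A gives A–C#–E–G#.

A C# E G#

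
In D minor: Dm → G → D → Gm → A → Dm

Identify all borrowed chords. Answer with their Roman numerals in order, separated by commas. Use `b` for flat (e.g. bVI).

IV, I

D minor has the diatonic set Dm, Edim, F, Gm, A, Bb, C (with V from harmonic minor). Dm, Gm and A all belong to that set. G (G–B–D) is not: scale degree 4 in D minor carries Gm (iv). In D major the chord on that degree is G, so here it functions as IV, borrowed from the parallel major. But D (D–F#–A) is foreign: the diatonic i on degree 1 is Dm, whereas D comes from D major. It is labeled I.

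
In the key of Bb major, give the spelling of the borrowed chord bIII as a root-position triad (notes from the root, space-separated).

Db F Ab

The root of bIII is the lowered 3rd degree: D becomes Db. In Bb minor the chord on Db is Db–F–Ab.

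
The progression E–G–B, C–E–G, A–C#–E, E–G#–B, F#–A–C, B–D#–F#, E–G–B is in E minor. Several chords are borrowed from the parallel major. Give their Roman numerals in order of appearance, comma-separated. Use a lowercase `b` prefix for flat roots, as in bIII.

In E minor (with V from harmonic minor) the diatonic chords are Em, F#dim, G, Am, B, C, D. E–G–B = Em, C–E–G = C, F#–A–C = F#dim and B–D#–F# = B all belong to that set. But A–C#–E is foreign: the diatonic iv on degree 4 is Am, whereas A comes from E major. It is labeled IV. E–G#–B doesn't fit — on degree 1 E minor would have Em (i). E is the degree-1 chord of E major, so it is the borrowed I.

IV, I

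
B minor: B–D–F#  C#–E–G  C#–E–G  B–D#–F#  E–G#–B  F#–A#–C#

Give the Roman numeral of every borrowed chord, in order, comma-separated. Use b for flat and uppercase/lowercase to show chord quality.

The diatonic triads in B minor (with V from harmonic minor) are Bm, C#dim, D, Em, F#, G, A. B–D–F# = Bm, C#–E–G = C#dim and F#–A#–C# = F# are all diatonic. But B–D#–F# is foreign: the diatonic i on degree 1 is Bm, whereas B comes from B major. It is labeled I. E–G#–B doesn't fit — on degree 4 B minor would have Em (iv). E is the degree-4 chord of B major, so it is the borrowed IV.

I, IV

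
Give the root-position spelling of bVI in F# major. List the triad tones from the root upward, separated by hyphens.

bVI is built on the lowered scale degree 6. In F# major degree 6 is D#; lowered it becomes D. In F# minor the chord on D is D–F#–A.

D-F#-A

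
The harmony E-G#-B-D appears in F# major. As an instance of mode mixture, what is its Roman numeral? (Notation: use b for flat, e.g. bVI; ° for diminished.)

bVII7

In F# major scale degree 7 is E#; E is its lowered form, from F# minor. E–G#–B–D is a dominant-seventh chord — the form found in F# minor, not the diatonic vii° (E#dim). Borrowed into F# major it is written bVII7.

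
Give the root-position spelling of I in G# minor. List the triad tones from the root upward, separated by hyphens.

I is built on scale degree 1, which is G# in both G# minor and its parallel. Stacking thirds in G# major on G# gives G#–B#–D#.

G#-B#-D#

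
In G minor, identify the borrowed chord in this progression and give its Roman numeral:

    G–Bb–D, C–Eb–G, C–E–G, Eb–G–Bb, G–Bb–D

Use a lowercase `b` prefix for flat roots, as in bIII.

IV

G minor has the diatonic set Gm, Adim, Bb, Cm, D, Eb, F (with V from harmonic minor). G–Bb–D = Gm, C–Eb–G = Cm and Eb–G–Bb = Eb are all diatonic. But C–E–G is foreign: the diatonic iv on degree 4 is Cm, whereas C comes from G major. It is labeled IV.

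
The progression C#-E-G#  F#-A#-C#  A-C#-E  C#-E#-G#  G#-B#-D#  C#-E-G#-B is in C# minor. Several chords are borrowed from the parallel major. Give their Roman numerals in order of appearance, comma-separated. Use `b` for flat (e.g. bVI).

IV, I

The diatonic triads in C# minor (with V from harmonic minor) are C#m, D#dim, E, F#m, G#, A, B. C#–E–G# = C#m, A–C#–E = A, G#–B#–D# = G# and C#–E–G#–B = C#m7 are all diatonic. F#–A#–C# is not: scale degree 4 in C# minor carries F#m (iv). In C# major the chord on that degree is F#, so here it functions as IV, borrowed from the parallel major. C#–E#–G# doesn't fit — on degree 1 C# minor would have C#m (i). C# is the degree-1 chord of C# major, so it is the borrowed I.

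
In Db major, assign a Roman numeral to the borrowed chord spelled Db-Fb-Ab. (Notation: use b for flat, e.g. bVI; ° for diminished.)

The root Db is the diatonic 1st degree of Db major; the borrowing shows in the chord quality. Diatonically Db major has Db (I) on that degree; Db–Fb–Ab is instead the minor chord native to Db minor, so it takes the label i.

i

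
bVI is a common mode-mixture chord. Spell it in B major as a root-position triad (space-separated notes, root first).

G B D

Scale degree 6 in B major is G#. bVI uses the lowered form, G, taken from B minor. Building the major chord from the parallel minor on G: G–B–D.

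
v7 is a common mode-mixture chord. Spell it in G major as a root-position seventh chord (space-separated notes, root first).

The root, D, is scale degree 5 — the same note in G major and G minor; only the chord quality changes. Building the minor-seventh chord from the parallel minor on D: D–F–A–C.

D F A C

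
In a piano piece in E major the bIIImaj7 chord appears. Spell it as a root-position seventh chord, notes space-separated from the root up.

G B D F#

The root of bIIImaj7 is the lowered 3rd degree: G# becomes G. Building the major-seventh chord from the parallel minor on G: G–B–D–F#.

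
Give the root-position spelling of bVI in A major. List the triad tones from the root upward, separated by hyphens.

F-A-C

Scale degree 6 in A major is F#. bVI uses the lowered form, F, taken from A minor. In A minor the chord on F is F–A–C.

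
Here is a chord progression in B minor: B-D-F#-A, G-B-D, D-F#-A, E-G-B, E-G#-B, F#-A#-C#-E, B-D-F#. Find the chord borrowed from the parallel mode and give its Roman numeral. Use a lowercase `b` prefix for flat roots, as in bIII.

B minor has the diatonic set Bm, C#dim, D, Em, F#, G, A (with V from harmonic minor). Of the given chords, B–D–F#–A = Bm7, G–B–D = G, D–F#–A = D, E–G–B = Em, F#–A#–C#–E = F#7 and B–D–F# = Bm are diatonic. E–G#–B is not: scale degree 4 in B minor carries Em (iv). In B major the chord on that degree is E, so here it functions as IV, borrowed from the parallel major.

IV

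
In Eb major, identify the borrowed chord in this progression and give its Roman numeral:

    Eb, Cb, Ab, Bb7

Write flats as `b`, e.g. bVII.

bVI

The diatonic triads in Eb major are Eb, Fm, Gm, Ab, Bb, Cm, Ddim. Eb, Ab and Bb7 all belong to that set. But Cb (Cb–Eb–Gb) is foreign: the diatonic vi on degree 6 is Cm, whereas Cb comes from Eb minor. It is labeled bVI.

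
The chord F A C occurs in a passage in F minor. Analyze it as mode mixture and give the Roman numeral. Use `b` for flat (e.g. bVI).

I

The root F is the diatonic 1st degree of F minor; the borrowing shows in the chord quality. Diatonically F minor has Fm (i) on that degree; F–A–C is instead the major chord native to F major, so it takes the label I.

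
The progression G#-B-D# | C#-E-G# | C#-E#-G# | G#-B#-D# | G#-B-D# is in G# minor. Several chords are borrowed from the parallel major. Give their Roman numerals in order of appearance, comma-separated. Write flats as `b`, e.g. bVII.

In G# minor (with V from harmonic minor) the diatonic chords are G#m, A#dim, B, C#m, D#, E, F#. G#–B–D# = G#m and C#–E–G# = C#m both belong to that set. C#–E#–G# doesn't fit — on degree 4 G# minor would have C#m (iv). C# is the degree-4 chord of G# major, so it is the borrowed IV. G#–B#–D# is not: scale degree 1 in G# minor carries G#m (i). In G# major the chord on that degree is G#, so here it functions as I, borrowed from the parallel major.

IV, I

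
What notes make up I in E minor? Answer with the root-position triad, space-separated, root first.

I is built on scale degree 1, which is E in both E minor and its parallel. In E major the chord on E is E–G#–B.

E G# B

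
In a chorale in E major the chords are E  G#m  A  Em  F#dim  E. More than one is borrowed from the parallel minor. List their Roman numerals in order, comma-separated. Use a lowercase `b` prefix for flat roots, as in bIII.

i, ii°

The diatonic triads in E major are E, F#m, G#m, A, B, C#m, D#dim. Of the given chords, E, G#m and A are diatonic. Em (E–G–B) is not: scale degree 1 in E major carries E (I). In E minor the chord on that degree is Em, so here it functions as i, borrowed from the parallel minor. F#dim (F#–A–C) doesn't fit — on degree 2 E major would have F#m (ii). F#dim is the degree-2 chord of E minor, so it is the borrowed ii°.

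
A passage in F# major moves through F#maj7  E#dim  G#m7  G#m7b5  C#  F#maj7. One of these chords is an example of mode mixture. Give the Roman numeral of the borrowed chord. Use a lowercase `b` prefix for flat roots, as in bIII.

In F# major the diatonic chords are F#, G#m, A#m, B, C#, D#m, E#dim. F#maj7, E#dim, G#m7 and C# are all diatonic. G#m7b5 (G#–B–D–F#) is not: scale degree 2 in F# major carries G#m (ii). In F# minor the chord on that degree is G#m7b5, so here it functions as iiø7, borrowed from the parallel minor.

iiø7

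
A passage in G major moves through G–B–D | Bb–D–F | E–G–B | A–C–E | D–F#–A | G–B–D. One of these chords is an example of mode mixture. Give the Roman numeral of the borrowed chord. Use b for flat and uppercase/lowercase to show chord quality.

bIII

G major has the diatonic set G, Am, Bm, C, D, Em, F#dim. G–B–D = G, E–G–B = Em, A–C–E = Am and D–F#–A = D all belong to that set. Bb–D–F is not: scale degree 3 in G major carries Bm (iii). In G minor the chord on that degree is Bb, so here it functions as bIII, borrowed from the parallel minor.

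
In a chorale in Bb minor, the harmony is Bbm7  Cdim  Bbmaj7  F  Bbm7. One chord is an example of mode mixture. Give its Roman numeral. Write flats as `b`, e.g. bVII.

Imaj7

The diatonic triads in Bb minor (with V from harmonic minor) are Bbm, Cdim, Db, Ebm, F, Gb, Ab. Bbm7, Cdim and F all belong to that set. Bbmaj7 (Bb–D–F–A) doesn't fit — on degree 1 Bb minor would have Bbm (i). Bbmaj7 is the degree-1 chord of Bb major, so it is the borrowed Imaj7.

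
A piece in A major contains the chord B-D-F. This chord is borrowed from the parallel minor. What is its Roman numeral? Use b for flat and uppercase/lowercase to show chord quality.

ii°

The root B is the diatonic 2nd degree of A major; the borrowing shows in the chord quality. B–D–F is a diminished chord — the form found in A minor, not the diatonic ii (Bm). Borrowed into A major it is written ii°.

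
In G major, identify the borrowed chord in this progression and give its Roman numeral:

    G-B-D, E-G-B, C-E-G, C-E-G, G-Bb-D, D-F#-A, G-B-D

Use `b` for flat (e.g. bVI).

i

G major has the diatonic set G, Am, Bm, C, D, Em, F#dim. G–B–D = G, E–G–B = Em, C–E–G = C and D–F#–A = D are all diatonic. But G–Bb–D is foreign: the diatonic I on degree 1 is G, whereas Gm comes from G minor. It is labeled i.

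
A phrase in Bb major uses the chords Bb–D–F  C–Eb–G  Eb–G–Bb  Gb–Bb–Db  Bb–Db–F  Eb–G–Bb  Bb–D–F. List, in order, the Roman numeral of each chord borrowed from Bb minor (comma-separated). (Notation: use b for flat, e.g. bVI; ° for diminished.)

In Bb major the diatonic chords are Bb, Cm, Dm, Eb, F, Gm, Adim. Bb–D–F = Bb, C–Eb–G = Cm and Eb–G–Bb = Eb all belong to that set. But Gb–Bb–Db is foreign: the diatonic vi on degree 6 is Gm, whereas Gb comes from Bb minor. It is labeled bVI. Bb–Db–F doesn't fit — on degree 1 Bb major would have Bb (I). Bbm is the degree-1 chord of Bb minor, so it is the borrowed i.

bVI, i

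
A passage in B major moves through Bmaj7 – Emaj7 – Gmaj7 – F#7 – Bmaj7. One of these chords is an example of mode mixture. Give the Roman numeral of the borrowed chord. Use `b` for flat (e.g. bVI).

B major has the diatonic set B, C#m, D#m, E, F#, G#m, A#dim. Bmaj7, Emaj7 and F#7 all belong to that set. Gmaj7 (G–B–D–F#) doesn't fit — on degree 6 B major would have G#m (vi). Gmaj7 is the degree-6 chord of B minor, so it is the borrowed bVImaj7.

bVImaj7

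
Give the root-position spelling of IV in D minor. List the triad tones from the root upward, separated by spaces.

G B D

The root, G, is scale degree 4 — the same note in D minor and D major; only the chord quality changes. In D major the chord on G is G–B–D.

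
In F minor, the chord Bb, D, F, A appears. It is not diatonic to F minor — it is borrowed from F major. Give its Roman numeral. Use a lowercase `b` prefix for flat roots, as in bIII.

IVmaj7

The root Bb is the diatonic 4th degree of F minor; the borrowing shows in the chord quality. Bb–D–F–A is a major-seventh chord — the form found in F major, not the diatonic iv (Bbm). Borrowed into F minor it is written IVmaj7.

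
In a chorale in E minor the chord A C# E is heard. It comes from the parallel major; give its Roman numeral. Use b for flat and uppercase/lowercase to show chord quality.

IV

The root A is the diatonic 4th degree of E minor; the borrowing shows in the chord quality. The diatonic chord on degree 4 would be Am (iv), but A–C#–E is the major chord from E major. As a borrowed chord it is labeled IV.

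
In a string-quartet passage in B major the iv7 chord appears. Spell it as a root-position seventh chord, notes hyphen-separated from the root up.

iv7 is built on scale degree 4, which is E in both B major and its parallel. Building the minor-seventh chord from the parallel minor on E: E–G–B–D.

E-G-B-D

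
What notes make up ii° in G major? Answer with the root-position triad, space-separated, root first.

A C Eb

ii° is built on scale degree 2, which is A in both G major and its parallel. Building the diminished chord from the parallel minor on A: A–C–Eb.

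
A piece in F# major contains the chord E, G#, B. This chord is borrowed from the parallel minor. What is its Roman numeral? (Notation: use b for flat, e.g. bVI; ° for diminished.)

E is the lowered form of scale degree 7 in F# major (the diatonic degree 7 is E#). Diatonically F# major has E#dim (vii°) on that degree; E–G#–B is instead the major chord native to F# minor, so it takes the label bVII.

bVII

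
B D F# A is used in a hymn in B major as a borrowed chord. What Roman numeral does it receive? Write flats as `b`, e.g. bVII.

B is scale degree 1 in B major. Diatonically B major has B (I) on that degree; B–D–F#–A is instead the minor-seventh chord native to B minor, so it takes the label i7.

i7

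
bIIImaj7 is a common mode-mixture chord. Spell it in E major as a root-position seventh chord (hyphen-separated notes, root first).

The root of bIIImaj7 is the lowered 3rd degree: G# becomes G. In E minor the chord on G is G–B–D–F#.

G-B-D-F#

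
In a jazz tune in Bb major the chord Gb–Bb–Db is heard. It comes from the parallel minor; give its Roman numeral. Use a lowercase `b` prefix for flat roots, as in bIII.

bVI

The root Gb is the lowered 6th scale degree — diatonically Bb major has G there. The diatonic chord on degree 6 would be Gm (vi), but Gb–Bb–Db is the major chord from Bb minor. As a borrowed chord it is labeled bVI.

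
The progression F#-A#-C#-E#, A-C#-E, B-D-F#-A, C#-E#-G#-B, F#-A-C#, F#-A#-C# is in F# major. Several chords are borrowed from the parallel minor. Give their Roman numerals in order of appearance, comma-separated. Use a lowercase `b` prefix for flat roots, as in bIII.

In F# major the diatonic chords are F#, G#m, A#m, B, C#, D#m, E#dim. F#–A#–C#–E# = F#maj7, C#–E#–G#–B = C#7 and F#–A#–C# = F# are all diatonic. A–C#–E is not: scale degree 3 in F# major carries A#m (iii). In F# minor the chord on that degree is A, so here it functions as bIII, borrowed from the parallel minor. But B–D–F#–A is foreign: the diatonic IV on degree 4 is B, whereas Bm7 comes from F# minor. It is labeled iv7. F#–A–C# is not: scale degree 1 in F# major carries F# (I). In F# minor the chord on that degree is F#m, so here it functions as i, borrowed from the parallel minor.

bIII, iv7, i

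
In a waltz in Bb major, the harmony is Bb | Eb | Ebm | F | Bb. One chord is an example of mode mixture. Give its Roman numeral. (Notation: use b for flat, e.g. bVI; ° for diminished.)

Bb major has the diatonic set Bb, Cm, Dm, Eb, F, Gm, Adim. Bb, Eb and F all belong to that set. Ebm (Eb–Gb–Bb) doesn't fit — on degree 4 Bb major would have Eb (IV). Ebm is the degree-4 chord of Bb minor, so it is the borrowed iv.

iv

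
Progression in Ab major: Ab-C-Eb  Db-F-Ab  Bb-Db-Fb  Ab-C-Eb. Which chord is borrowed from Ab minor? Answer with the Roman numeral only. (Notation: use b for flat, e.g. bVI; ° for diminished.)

Ab major has the diatonic set Ab, Bbm, Cm, Db, Eb, Fm, Gdim. Ab–C–Eb = Ab and Db–F–Ab = Db are both diatonic. Bb–Db–Fb is not: scale degree 2 in Ab major carries Bbm (ii). In Ab minor the chord on that degree is Bbdim, so here it functions as ii°, borrowed from the parallel minor.

ii°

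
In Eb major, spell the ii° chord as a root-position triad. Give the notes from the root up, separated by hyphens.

The root, F, is scale degree 2 — the same note in Eb major and Eb minor; only the chord quality changes. Stacking thirds in Eb minor on F gives F–Ab–Cb.

F-Ab-Cb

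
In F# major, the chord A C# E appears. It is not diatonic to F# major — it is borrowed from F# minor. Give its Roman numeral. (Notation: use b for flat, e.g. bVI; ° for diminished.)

A is the lowered form of scale degree 3 in F# major (the diatonic degree 3 is A#). A–C#–E is a major chord — the form found in F# minor, not the diatonic iii (A#m). Borrowed into F# major it is written bIII.

bIII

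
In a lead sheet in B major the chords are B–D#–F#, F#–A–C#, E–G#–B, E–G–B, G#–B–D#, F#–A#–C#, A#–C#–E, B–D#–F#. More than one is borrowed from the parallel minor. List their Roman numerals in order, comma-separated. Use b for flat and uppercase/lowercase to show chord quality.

v, iv

The diatonic triads in B major are B, C#m, D#m, E, F#, G#m, A#dim. B–D#–F# = B, E–G#–B = E, G#–B–D# = G#m, F#–A#–C# = F# and A#–C#–E = A#dim all belong to that set. F#–A–C# doesn't fit — on degree 5 B major would have F# (V). F#m is the degree-5 chord of B minor, so it is the borrowed v. E–G–B doesn't fit — on degree 4 B major would have E (IV). Em is the degree-4 chord of B minor, so it is the borrowed iv.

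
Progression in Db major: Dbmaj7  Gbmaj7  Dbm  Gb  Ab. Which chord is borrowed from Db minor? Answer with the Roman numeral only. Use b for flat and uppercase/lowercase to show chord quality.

i

In Db major the diatonic chords are Db, Ebm, Fm, Gb, Ab, Bbm, Cdim. Dbmaj7, Gbmaj7, Gb and Ab are all diatonic. Dbm (Db–Fb–Ab) is not: scale degree 1 in Db major carries Db (I). In Db minor the chord on that degree is Dbm, so here it functions as i, borrowed from the parallel minor.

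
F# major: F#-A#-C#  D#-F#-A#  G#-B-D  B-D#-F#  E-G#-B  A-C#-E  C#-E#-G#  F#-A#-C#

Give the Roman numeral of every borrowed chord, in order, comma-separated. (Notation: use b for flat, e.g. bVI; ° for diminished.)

ii°, bVII, bIII

The diatonic triads in F# major are F#, G#m, A#m, B, C#, D#m, E#dim. F#–A#–C# = F#, D#–F#–A# = D#m, B–D#–F# = B and C#–E#–G# = C# are all diatonic. But G#–B–D is foreign: the diatonic ii on degree 2 is G#m, whereas G#dim comes from F# minor. It is labeled ii°. E–G#–B doesn't fit — on degree 7 F# major would have E#dim (vii°). E is the degree-7 chord of F# minor, so it is the borrowed bVII. A–C#–E doesn't fit — on degree 3 F# major would have A#m (iii). A is the degree-3 chord of F# minor, so it is the borrowed bIII.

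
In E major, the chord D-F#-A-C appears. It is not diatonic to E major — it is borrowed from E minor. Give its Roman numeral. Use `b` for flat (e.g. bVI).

bVII7

The root D is the lowered 7th scale degree — diatonically E major has D# there. D–F#–A–C is a dominant-seventh chord — the form found in E minor, not the diatonic vii° (D#dim). Borrowed into E major it is written bVII7.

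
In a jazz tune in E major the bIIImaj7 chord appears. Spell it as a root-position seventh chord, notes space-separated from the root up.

G B D F#

Scale degree 3 in E major is G#. bIIImaj7 uses the lowered form, G, taken from E minor. Building the major-seventh chord from the parallel minor on G: G–B–D–F#.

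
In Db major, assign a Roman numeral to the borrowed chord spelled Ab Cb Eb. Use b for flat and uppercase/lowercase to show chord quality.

v

Ab is scale degree 5 in Db major. The diatonic chord on degree 5 would be Ab (V), but Ab–Cb–Eb is the minor chord from Db minor. As a borrowed chord it is labeled v.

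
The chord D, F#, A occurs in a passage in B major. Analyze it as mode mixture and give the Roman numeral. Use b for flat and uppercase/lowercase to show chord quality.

D is the lowered form of scale degree 3 in B major (the diatonic degree 3 is D#). D–F#–A is a major chord — the form found in B minor, not the diatonic iii (D#m). Borrowed into B major it is written bIII.

bIII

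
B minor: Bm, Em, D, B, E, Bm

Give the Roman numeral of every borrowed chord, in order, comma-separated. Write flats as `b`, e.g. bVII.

I, IV

The diatonic triads in B minor (with V from harmonic minor) are Bm, C#dim, D, Em, F#, G, A. Bm, Em and D all belong to that set. B (B–D#–F#) doesn't fit — on degree 1 B minor would have Bm (i). B is the degree-1 chord of B major, so it is the borrowed I. E (E–G#–B) doesn't fit — on degree 4 B minor would have Em (iv). E is the degree-4 chord of B major, so it is the borrowed IV.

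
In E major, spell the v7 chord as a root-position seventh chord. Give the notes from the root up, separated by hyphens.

B-D-F#-A

The root, B, is scale degree 5 — the same note in E major and E minor; only the chord quality changes. Building the minor-seventh chord from the parallel minor on B: B–D–F#–A.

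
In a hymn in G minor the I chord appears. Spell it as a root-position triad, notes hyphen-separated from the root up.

I is built on scale degree 1, which is G in both G minor and its parallel. In G major the chord on G is G–B–D.

G-B-D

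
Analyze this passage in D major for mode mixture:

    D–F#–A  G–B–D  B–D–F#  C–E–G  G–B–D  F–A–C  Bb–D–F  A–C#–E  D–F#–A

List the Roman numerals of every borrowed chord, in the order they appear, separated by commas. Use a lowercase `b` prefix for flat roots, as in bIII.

In D major the diatonic chords are D, Em, F#m, G, A, Bm, C#dim. D–F#–A = D, G–B–D = G, B–D–F# = Bm and A–C#–E = A all belong to that set. C–E–G is not: scale degree 7 in D major carries C#dim (vii°). In D minor the chord on that degree is C, so here it functions as bVII, borrowed from the parallel minor. But F–A–C is foreign: the diatonic iii on degree 3 is F#m, whereas F comes from D minor. It is labeled bIII. Bb–D–F doesn't fit — on degree 6 D major would have Bm (vi). Bb is the degree-6 chord of D minor, so it is the borrowed bVI.

bVII, bIII, bVI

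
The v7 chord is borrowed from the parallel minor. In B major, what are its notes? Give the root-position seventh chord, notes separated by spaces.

v7 is built on scale degree 5, which is F# in both B major and its parallel. In B minor the chord on F# is F#–A–C#–E.

F# A C# E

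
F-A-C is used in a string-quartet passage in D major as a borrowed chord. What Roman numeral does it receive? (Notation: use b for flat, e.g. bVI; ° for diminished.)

F is the lowered form of scale degree 3 in D major (the diatonic degree 3 is F#). Diatonically D major has F#m (iii) on that degree; F–A–C is instead the major chord native to D minor, so it takes the label bIII.

bIII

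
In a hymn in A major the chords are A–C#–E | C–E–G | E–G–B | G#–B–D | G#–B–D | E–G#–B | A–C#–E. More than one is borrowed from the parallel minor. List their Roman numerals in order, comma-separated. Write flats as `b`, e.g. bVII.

In A major the diatonic chords are A, Bm, C#m, D, E, F#m, G#dim. A–C#–E = A, G#–B–D = G#dim and E–G#–B = E all belong to that set. C–E–G is not: scale degree 3 in A major carries C#m (iii). In A minor the chord on that degree is C, so here it functions as bIII, borrowed from the parallel minor. E–G–B is not: scale degree 5 in A major carries E (V). In A minor the chord on that degree is Em, so here it functions as v, borrowed from the parallel minor.

bIII, v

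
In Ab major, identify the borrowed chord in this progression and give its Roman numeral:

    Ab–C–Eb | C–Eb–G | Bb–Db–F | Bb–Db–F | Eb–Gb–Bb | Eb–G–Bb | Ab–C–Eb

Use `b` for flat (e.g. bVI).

v

Ab major has the diatonic set Ab, Bbm, Cm, Db, Eb, Fm, Gdim. Of the given chords, Ab–C–Eb = Ab, C–Eb–G = Cm, Bb–Db–F = Bbm and Eb–G–Bb = Eb are diatonic. Eb–Gb–Bb is not: scale degree 5 in Ab major carries Eb (V). In Ab minor the chord on that degree is Ebm, so here it functions as v, borrowed from the parallel minor.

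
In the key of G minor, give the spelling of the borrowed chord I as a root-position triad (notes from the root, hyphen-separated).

I is built on scale degree 1, which is G in both G minor and its parallel. In G major the chord on G is G–B–D.

G-B-D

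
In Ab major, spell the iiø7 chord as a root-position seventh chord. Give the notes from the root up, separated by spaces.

The root, Bb, is scale degree 2 — the same note in Ab major and Ab minor; only the chord quality changes. In Ab minor the chord on Bb is Bb–Db–Fb–Ab.

Bb Db Fb Ab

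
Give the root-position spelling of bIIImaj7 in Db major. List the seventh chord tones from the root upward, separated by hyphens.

Fb-Ab-Cb-Eb

bIIImaj7 is built on the lowered scale degree 3. In Db major degree 3 is F; lowered it becomes Fb. Building the major-seventh chord from the parallel minor on Fb: Fb–Ab–Cb–Eb.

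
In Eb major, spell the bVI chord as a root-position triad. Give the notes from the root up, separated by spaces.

bVI is built on the lowered scale degree 6. In Eb major degree 6 is C; lowered it becomes Cb. Building the major chord from the parallel minor on Cb: Cb–Eb–Gb.

Cb Eb Gb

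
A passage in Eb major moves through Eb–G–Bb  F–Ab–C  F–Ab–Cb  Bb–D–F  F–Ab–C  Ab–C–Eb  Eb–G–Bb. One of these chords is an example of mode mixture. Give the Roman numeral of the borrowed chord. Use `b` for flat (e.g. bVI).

In Eb major the diatonic chords are Eb, Fm, Gm, Ab, Bb, Cm, Ddim. Eb–G–Bb = Eb, F–Ab–C = Fm, Bb–D–F = Bb and Ab–C–Eb = Ab are all diatonic. F–Ab–Cb doesn't fit — on degree 2 Eb major would have Fm (ii). Fdim is the degree-2 chord of Eb minor, so it is the borrowed ii°.

ii°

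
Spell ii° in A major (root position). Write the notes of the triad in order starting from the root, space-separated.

B D F

The root, B, is scale degree 2 — the same note in A major and A minor; only the chord quality changes. In A minor the chord on B is B–D–F.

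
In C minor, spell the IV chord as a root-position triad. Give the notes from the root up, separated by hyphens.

IV is built on scale degree 4, which is F in both C minor and its parallel. In C major the chord on F is F–A–C.

F-A-C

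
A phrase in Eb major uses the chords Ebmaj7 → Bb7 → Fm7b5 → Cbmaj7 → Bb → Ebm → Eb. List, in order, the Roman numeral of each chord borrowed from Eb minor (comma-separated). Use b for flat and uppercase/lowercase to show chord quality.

iiø7, bVImaj7, i

In Eb major the diatonic chords are Eb, Fm, Gm, Ab, Bb, Cm, Ddim. Of the given chords, Ebmaj7, Bb7, Bb and Eb are diatonic. But Fm7b5 (F–Ab–Cb–Eb) is foreign: the diatonic ii on degree 2 is Fm, whereas Fm7b5 comes from Eb minor. It is labeled iiø7. But Cbmaj7 (Cb–Eb–Gb–Bb) is foreign: the diatonic vi on degree 6 is Cm, whereas Cbmaj7 comes from Eb minor. It is labeled bVImaj7. But Ebm (Eb–Gb–Bb) is foreign: the diatonic I on degree 1 is Eb, whereas Ebm comes from Eb minor. It is labeled i.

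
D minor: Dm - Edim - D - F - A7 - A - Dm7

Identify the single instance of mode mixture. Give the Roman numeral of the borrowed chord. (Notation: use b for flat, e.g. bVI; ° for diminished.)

I

The diatonic triads in D minor (with V from harmonic minor) are Dm, Edim, F, Gm, A, Bb, C. Of the given chords, Dm, Edim, F, A7, A and Dm7 are diatonic. But D (D–F#–A) is foreign: the diatonic i on degree 1 is Dm, whereas D comes from D major. It is labeled I.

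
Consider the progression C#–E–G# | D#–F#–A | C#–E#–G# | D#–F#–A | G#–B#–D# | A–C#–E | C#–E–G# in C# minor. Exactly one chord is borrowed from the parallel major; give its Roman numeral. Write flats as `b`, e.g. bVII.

I

C# minor has the diatonic set C#m, D#dim, E, F#m, G#, A, B (with V from harmonic minor). C#–E–G# = C#m, D#–F#–A = D#dim, G#–B#–D# = G# and A–C#–E = A are all diatonic. C#–E#–G# is not: scale degree 1 in C# minor carries C#m (i). In C# major the chord on that degree is C#, so here it functions as I, borrowed from the parallel major.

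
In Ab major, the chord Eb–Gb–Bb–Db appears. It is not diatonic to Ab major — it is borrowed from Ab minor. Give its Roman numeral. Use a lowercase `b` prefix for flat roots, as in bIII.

The root Eb is the diatonic 5th degree of Ab major; the borrowing shows in the chord quality. The diatonic chord on degree 5 would be Eb (V), but Eb–Gb–Bb–Db is the minor-seventh chord from Ab minor. As a borrowed chord it is labeled v7.

v7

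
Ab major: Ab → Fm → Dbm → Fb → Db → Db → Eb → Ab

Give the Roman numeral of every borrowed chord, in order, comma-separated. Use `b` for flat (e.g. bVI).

iv, bVI

In Ab major the diatonic chords are Ab, Bbm, Cm, Db, Eb, Fm, Gdim. Of the given chords, Ab, Fm, Db and Eb are diatonic. But Dbm (Db–Fb–Ab) is foreign: the diatonic IV on degree 4 is Db, whereas Dbm comes from Ab minor. It is labeled iv. Fb (Fb–Ab–Cb) doesn't fit — on degree 6 Ab major would have Fm (vi). Fb is the degree-6 chord of Ab minor, so it is the borrowed bVI.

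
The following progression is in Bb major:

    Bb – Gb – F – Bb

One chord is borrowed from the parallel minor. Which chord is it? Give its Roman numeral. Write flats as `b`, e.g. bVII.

Bb major has the diatonic set Bb, Cm, Dm, Eb, F, Gm, Adim. Bb and F are both diatonic. Gb (Gb–Bb–Db) is not: scale degree 6 in Bb major carries Gm (vi). In Bb minor the chord on that degree is Gb, so here it functions as bVI, borrowed from the parallel minor.

bVI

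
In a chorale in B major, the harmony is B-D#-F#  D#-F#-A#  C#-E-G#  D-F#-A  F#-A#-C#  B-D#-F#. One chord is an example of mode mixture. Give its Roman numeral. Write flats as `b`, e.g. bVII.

The diatonic triads in B major are B, C#m, D#m, E, F#, G#m, A#dim. Of the given chords, B–D#–F# = B, D#–F#–A# = D#m, C#–E–G# = C#m and F#–A#–C# = F# are diatonic. But D–F#–A is foreign: the diatonic iii on degree 3 is D#m, whereas D comes from B minor. It is labeled bIII.

bIII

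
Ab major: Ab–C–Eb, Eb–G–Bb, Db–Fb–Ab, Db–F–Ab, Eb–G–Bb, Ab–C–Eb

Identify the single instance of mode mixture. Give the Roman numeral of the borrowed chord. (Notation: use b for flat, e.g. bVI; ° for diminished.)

The diatonic triads in Ab major are Ab, Bbm, Cm, Db, Eb, Fm, Gdim. Ab–C–Eb = Ab, Eb–G–Bb = Eb and Db–F–Ab = Db are all diatonic. Db–Fb–Ab doesn't fit — on degree 4 Ab major would have Db (IV). Dbm is the degree-4 chord of Ab minor, so it is the borrowed iv.

iv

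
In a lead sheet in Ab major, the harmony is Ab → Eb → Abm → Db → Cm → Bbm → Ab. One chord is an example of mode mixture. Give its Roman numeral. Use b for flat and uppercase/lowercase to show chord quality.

Ab major has the diatonic set Ab, Bbm, Cm, Db, Eb, Fm, Gdim. Ab, Eb, Db, Cm and Bbm are all diatonic. Abm (Ab–Cb–Eb) doesn't fit — on degree 1 Ab major would have Ab (I). Abm is the degree-1 chord of Ab minor, so it is the borrowed i.

i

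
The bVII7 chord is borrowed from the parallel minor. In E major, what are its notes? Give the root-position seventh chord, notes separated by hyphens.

D-F#-A-C

The root of bVII7 is the lowered 7th degree: D# becomes D. Building the dominant-seventh chord from the parallel minor on D: D–F#–A–C.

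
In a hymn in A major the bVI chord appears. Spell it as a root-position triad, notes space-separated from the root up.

bVI is built on the lowered scale degree 6. In A major degree 6 is F#; lowered it becomes F. In A minor the chord on F is F–A–C.

F A C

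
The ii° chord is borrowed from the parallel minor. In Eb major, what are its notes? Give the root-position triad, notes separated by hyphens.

F-Ab-Cb

ii° is built on scale degree 2, which is F in both Eb major and its parallel. In Eb minor the chord on F is F–Ab–Cb.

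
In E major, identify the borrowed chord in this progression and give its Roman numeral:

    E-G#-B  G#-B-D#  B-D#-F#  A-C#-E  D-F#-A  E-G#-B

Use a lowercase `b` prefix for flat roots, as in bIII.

bVII

The diatonic triads in E major are E, F#m, G#m, A, B, C#m, D#dim. E–G#–B = E, G#–B–D# = G#m, B–D#–F# = B and A–C#–E = A all belong to that set. But D–F#–A is foreign: the diatonic vii° on degree 7 is D#dim, whereas D comes from E minor. It is labeled bVII.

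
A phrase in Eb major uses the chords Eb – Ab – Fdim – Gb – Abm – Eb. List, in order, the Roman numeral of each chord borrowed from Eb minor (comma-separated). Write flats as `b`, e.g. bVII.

Eb major has the diatonic set Eb, Fm, Gm, Ab, Bb, Cm, Ddim. Of the given chords, Eb and Ab are diatonic. But Fdim (F–Ab–Cb) is foreign: the diatonic ii on degree 2 is Fm, whereas Fdim comes from Eb minor. It is labeled ii°. Gb (Gb–Bb–Db) is not: scale degree 3 in Eb major carries Gm (iii). In Eb minor the chord on that degree is Gb, so here it functions as bIII, borrowed from the parallel minor. But Abm (Ab–Cb–Eb) is foreign: the diatonic IV on degree 4 is Ab, whereas Abm comes from Eb minor. It is labeled iv.

ii°, bIII, iv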